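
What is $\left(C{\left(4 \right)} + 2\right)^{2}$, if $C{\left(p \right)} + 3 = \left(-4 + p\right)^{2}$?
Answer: $1$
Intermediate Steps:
$C{\left(p \right)} = -3 + \left(-4 + p\right)^{2}$
$\left(C{\left(4 \right)} + 2\right)^{2} = \left(\left(-3 + \left(-4 + 4\right)^{2}\right) + 2\right)^{2} = \left(\left(-3 + 0^{2}\right) + 2\right)^{2} = \left(\left(-3 + 0\right) + 2\right)^{2} = \left(-3 + 2\right)^{2} = \left(-1\right)^{2} = 1$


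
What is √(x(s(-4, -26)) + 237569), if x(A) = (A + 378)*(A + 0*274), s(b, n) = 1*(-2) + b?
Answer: √235337 ≈ 485.12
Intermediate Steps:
s(b, n) = -2 + b
x(A) = A*(378 + A) (x(A) = (378 + A)*(A + 0) = (378 + A)*A = A*(378 + A))
√(x(s(-4, -26)) + 237569) = √((-2 - 4)*(378 + (-2 - 4)) + 237569) = √(-6*(378 - 6) + 237569) = √(-6*372 + 237569) = √(-2232 + 237569) = √235337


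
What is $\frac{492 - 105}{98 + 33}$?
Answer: $\frac{387}{131} \approx 2.9542$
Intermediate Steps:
$\frac{492 - 105}{98 + 33} = \frac{387}{131}$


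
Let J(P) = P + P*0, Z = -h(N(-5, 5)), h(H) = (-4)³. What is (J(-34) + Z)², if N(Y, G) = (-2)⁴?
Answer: 900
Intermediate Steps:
N(Y, G) = 16
h(H) = -64
Z = 64 (Z = -1*(-64) = 64)
J(P) = P (J(P) = P + 0 = P)
(J(-34) + Z)² = (-34 + 64)² = 30² = 900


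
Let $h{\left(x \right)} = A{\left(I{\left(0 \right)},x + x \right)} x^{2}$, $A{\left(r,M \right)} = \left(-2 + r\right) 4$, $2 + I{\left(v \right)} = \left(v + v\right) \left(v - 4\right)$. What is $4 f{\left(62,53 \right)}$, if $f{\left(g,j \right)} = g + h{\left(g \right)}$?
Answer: $-245768$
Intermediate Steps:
$I{\left(v \right)} = -2 + 2 v \left(-4 + v\right)$ ($I{\left(v \right)} = -2 + \left(v + v\right) \left(v - 4\right) = -2 + 2 v \left(-4 + v\right)$)
$A{\left(r,M \right)} = -8 + 4 r$
$h{\left(x \right)} = - 16 x^{2}$ ($h{\left(x \right)} = \left(-8 + 4 \left(-2 - 0 + 2 \cdot 0^{2}\right)\right) x^{2} = \left(-8 + 4 \left(-2 + 0 + 2 \cdot 0\right)\right) x^{2} = \left(-8 + 4 \left(-2 + 0 + 0\right)\right) x^{2} = \left(-8 + 4 \left(-2\right)\right) x^{2} = \left(-8 - 8\right) x^{2} = - 16 x^{2}$)
$f{\left(g,j \right)} = g - 16 g^{2}$
$4 f{\left(62,53 \right)} = 4 \cdot 62 \left(1 - 992\right) = 4 \cdot 62 \left(-991\right) = 4 \left(-61442\right) = -245768$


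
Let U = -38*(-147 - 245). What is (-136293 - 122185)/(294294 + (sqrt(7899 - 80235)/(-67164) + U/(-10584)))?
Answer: -1737164947980717228600/1977865722816725656201 - 351548431938*I*sqrt(4521)/1977865722816725656201 ≈ -0.8783 - 1.1951e-8*I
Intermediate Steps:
U = 14896 (U = -38*(-392) = 14896)
(-136293 - 122185)/(294294 + (sqrt(7899 - 80235)/(-67164) + U/(-10584))) = (-136293 - 122185)/(294294 + (sqrt(7899 - 80235)/(-67164) + 14896/(-10584))) = -258478/(294294 + (sqrt(-72336)*(-1/67164) + 14896*(-1/10584))) = -258478/(294294 + ((4*I*sqrt(4521))*(-1/67164) - 38/27)) = -258478/(294294 + (-I*sqrt(4521)/16791 - 38/27)) = -258478/(294294 + (-38/27 - I*sqrt(4521)/16791)) = -258478/(7945900/27 - I*sqrt(4521)/16791)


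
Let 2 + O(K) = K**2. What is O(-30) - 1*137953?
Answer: -137055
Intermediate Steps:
O(K) = -2 + K**2
O(-30) - 1*137953 = (-2 + (-30)**2) - 1*137953 = (-2 + 900) - 137953 = 898 - 137953 = -137055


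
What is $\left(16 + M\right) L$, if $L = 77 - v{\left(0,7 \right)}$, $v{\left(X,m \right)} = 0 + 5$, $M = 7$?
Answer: $1656$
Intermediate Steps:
$v{\left(X,m \right)} = 5$
$L = 72$ ($L = 77 - 5 = 72$)
$\left(16 + M\right) L = \left(16 + 7\right) 72 = 23 \cdot 72 = 1656$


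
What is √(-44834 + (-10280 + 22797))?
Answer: I*√32317 ≈ 179.77*I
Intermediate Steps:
√(-44834 + (-10280 + 22797)) = √(-44834 + 12517) = √(-32317) = I*√32317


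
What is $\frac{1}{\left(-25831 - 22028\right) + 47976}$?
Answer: $\frac{1}{117} \approx 0.008547$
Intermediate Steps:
$\frac{1}{\left(-25831 - 22028\right) + 47976} = \frac{1}{-47859 + 47976} = \frac{1}{117}$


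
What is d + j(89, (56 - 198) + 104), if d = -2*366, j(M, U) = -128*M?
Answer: -12124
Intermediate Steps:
d = -732
d + j(89, (56 - 198) + 104) = -732 - 128*89 = -732 - 11392 = -12124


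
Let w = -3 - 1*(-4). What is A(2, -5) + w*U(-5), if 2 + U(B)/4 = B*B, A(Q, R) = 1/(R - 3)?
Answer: 735/8 ≈ 91.875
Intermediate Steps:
w = 1 (w = -3 + 4 = 1)
A(Q, R) = 1/(-3 + R)
U(B) = -8 + 4*B² (U(B) = -8 + 4*(B*B) = -8 + 4*B²)
A(2, -5) + w*U(-5) = 1/(-3 - 5) + 1*(-8 + 4*(-5)²) = 1/(-8) + 1*(-8 + 4*25) = -⅛ + 1*(-8 + 100) = -⅛ + 1*92 = -⅛ + 92 = 735/8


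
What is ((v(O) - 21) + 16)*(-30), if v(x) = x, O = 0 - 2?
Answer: 210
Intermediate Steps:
O = -2
((v(O) - 21) + 16)*(-30) = ((-2 - 21) + 16)*(-30) = (-23 + 16)*(-30) = -7*(-30) = 210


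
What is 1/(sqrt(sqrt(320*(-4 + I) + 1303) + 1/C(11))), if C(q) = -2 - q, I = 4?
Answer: sqrt(13)/sqrt(-1 + 13*sqrt(1303)) ≈ 0.16662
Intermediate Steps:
1/(sqrt(sqrt(320*(-4 + I) + 1303) + 1/C(11))) = 1/(sqrt(sqrt(320*(-4 + 4) + 1303) + 1/(-2 - 1*11))) = 1/(sqrt(sqrt(320*0 + 1303) + 1/(-2 - 11))) = 1/(sqrt(sqrt(0 + 1303) + 1/(-13))) = 1/(sqrt(sqrt(1303) - 1/13)) = 1/(sqrt(-1/13 + sqrt(1303))) = 1/sqrt(-1/13 + sqrt(1303))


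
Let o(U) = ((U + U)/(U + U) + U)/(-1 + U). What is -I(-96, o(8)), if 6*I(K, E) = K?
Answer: 16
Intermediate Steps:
o(U) = (1 + U)/(-1 + U) (o(U) = ((2*U)/((2*U)) + U)/(-1 + U) = ((2*U)*(1/(2*U)) + U)/(-1 + U) = (1 + U)/(-1 + U))
I(K, E) = K/6
-I(-96, o(8)) = -(-96)/6 = -1*(-16) = 16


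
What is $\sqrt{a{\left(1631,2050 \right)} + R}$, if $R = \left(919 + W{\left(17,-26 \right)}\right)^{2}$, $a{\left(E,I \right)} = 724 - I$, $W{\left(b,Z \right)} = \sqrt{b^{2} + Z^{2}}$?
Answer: $\sqrt{844200 + 1838 \sqrt{965}} \approx 949.37$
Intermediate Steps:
$W{\left(b,Z \right)} = \sqrt{Z^{2} + b^{2}}$
$R = \left(919 + \sqrt{965}\right)^{2}$ ($R = \left(919 + \sqrt{\left(-26\right)^{2} + 17^{2}}\right)^{2} = \left(919 + \sqrt{676 + 289}\right)^{2} = \left(919 + \sqrt{965}\right)^{2} \approx 9.0262 \cdot 10^{5}$)
$\sqrt{a{\left(1631,2050 \right)} + R} = \sqrt{\left(724 - 2050\right) + \left(919 + \sqrt{965}\right)^{2}} = \sqrt{-1326 + \left(919 + \sqrt{965}\right)^{2}}$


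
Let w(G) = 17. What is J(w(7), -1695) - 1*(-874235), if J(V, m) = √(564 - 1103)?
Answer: 874235 + 7*I*√11 ≈ 8.7424e+5 + 23.216*I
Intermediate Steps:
J(V, m) = 7*I*√11 (J(V, m) = √(-539) = 7*I*√11)
J(w(7), -1695) - 1*(-874235) = 7*I*√11 - 1*(-874235) = 7*I*√11 + 874235 = 874235 + 7*I*√11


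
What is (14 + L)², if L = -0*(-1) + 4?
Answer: 324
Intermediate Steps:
L = 4 (L = -4*0 + 4 = 0 + 4 = 4)
(14 + L)² = (14 + 4)² = 18² = 324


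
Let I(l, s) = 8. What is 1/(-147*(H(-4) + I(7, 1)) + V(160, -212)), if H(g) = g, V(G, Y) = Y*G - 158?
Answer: -1/34666 ≈ -2.8847e-5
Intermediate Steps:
V(G, Y) = -158 + G*Y (V(G, Y) = G*Y - 158 = -158 + G*Y)
1/(-147*(H(-4) + I(7, 1)) + V(160, -212)) = 1/(-147*(-4 + 8) + (-158 + 160*(-212))) = 1/(-147*4 + (-158 - 33920)) = 1/(-588 - 34078) = 1/(-34666) = -1/34666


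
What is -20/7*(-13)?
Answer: 260/7 ≈ 37.143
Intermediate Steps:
-20/7*(-13) = 260/7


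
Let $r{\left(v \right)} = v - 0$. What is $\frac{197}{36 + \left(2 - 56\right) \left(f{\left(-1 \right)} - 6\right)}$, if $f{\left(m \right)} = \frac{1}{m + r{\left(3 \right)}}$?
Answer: $\frac{197}{333} \approx 0.59159$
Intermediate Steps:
$r{\left(v \right)} = v$ ($r{\left(v \right)} = v + 0 = v$)
$f{\left(m \right)} = \frac{1}{3 + m}$ ($f{\left(m \right)} = \frac{1}{m + 3} = \frac{1}{3 + m}$)
$\frac{197}{36 + \left(2 - 56\right) \left(f{\left(-1 \right)} - 6\right)} = \frac{197}{36 + \left(2 - 56\right) \left(\frac{1}{3 - 1} - 6\right)} = \frac{197}{36 - 54 \left(\frac{1}{2} - 6\right)} = \frac{197}{36 - -297} = \frac{197}{36 + 297} = \frac{197}{333}$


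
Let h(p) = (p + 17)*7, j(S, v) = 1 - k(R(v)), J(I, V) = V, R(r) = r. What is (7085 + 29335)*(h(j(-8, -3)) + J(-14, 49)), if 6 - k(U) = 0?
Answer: 4843860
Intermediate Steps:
k(U) = 6 (k(U) = 6 - 1*0 = 6 + 0 = 6)
j(S, v) = -5 (j(S, v) = 1 - 1*6 = 1 - 6 = -5)
h(p) = 119 + 7*p (h(p) = (17 + p)*7 = 119 + 7*p)
(7085 + 29335)*(h(j(-8, -3)) + J(-14, 49)) = (7085 + 29335)*((119 + 7*(-5)) + 49) = 36420*((119 - 35) + 49) = 36420*(84 + 49) = 36420*133 = 4843860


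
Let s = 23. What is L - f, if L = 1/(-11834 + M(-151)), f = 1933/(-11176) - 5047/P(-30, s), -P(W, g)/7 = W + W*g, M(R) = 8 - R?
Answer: 2757917177/2348636400 ≈ 1.1743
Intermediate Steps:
P(W, g) = -7*W - 7*W*g (P(W, g) = -7*(W + W*g) = -7*W - 7*W*g)
f = -1181207/1005840 (f = 1933/(-11176) - 5047*1/(210*(1 + 23)) = 1933*(-1/11176) - 5047/((-7*(-30)*24)) = -1933/11176 - 5047/5040 = -1933/11176 - 5047*1/5040 = -1933/11176 - 721/720 = -1181207/1005840 ≈ -1.1743)
L = -1/11675 (L = 1/(-11834 + (8 - 1*(-151))) = 1/(-11834 + (8 + 151)) = 1/(-11834 + 159) = 1/(-11675) = -1/11675 ≈ -8.5653e-5)
L - f = -1/11675 - 1*(-1181207/1005840) = -1/11675 + 1181207/1005840 = 2757917177/2348636400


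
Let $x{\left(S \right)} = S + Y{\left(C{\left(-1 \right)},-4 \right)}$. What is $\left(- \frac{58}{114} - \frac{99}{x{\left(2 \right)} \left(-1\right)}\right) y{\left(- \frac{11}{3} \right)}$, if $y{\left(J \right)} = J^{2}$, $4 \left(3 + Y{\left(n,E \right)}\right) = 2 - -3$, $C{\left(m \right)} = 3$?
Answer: $\frac{2727703}{513} \approx 5317.2$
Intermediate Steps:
$Y{\left(n,E \right)} = - \frac{7}{4}$ ($Y{\left(n,E \right)} = -3 + \frac{2 - -3}{4} = -3 + \frac{2 + 3}{4} = -3 + \frac{1}{4} \cdot 5 = -3 + \frac{5}{4} = - \frac{7}{4}$)
$x{\left(S \right)} = - \frac{7}{4} + S$ ($x{\left(S \right)} = S - \frac{7}{4} = - \frac{7}{4} + S$)
$\left(- \frac{58}{114} - \frac{99}{x{\left(2 \right)} \left(-1\right)}\right) y{\left(- \frac{11}{3} \right)} = \left(- \frac{58}{114} - \frac{99}{\left(- \frac{7}{4} + 2\right) \left(-1\right)}\right) \left(- \frac{11}{3}\right)^{2} = \left(\left(-58\right) \frac{1}{114} - \frac{99}{\frac{1}{4} \left(-1\right)}\right) \left(\left(-11\right) \frac{1}{3}\right)^{2} = \left(- \frac{29}{57} - \frac{99}{- \frac{1}{4}}\right) \left(- \frac{11}{3}\right)^{2} = \left(- \frac{29}{57} - -396\right) \frac{121}{9} = \left(- \frac{29}{57} + 396\right) \frac{121}{9} = \frac{22543}{57} \cdot \frac{121}{9} = \frac{2727703}{513}$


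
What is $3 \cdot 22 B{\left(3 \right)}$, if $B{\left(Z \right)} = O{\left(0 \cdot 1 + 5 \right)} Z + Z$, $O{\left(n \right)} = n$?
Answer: $1188$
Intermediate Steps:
$B{\left(Z \right)} = 6 Z$ ($B{\left(Z \right)} = \left(0 \cdot 1 + 5\right) Z + Z = \left(0 + 5\right) Z + Z = 5 Z + Z = 6 Z$)
$3 \cdot 22 B{\left(3 \right)} = 3 \cdot 22 \cdot 6 \cdot 3 = 66 \cdot 18 = 1188$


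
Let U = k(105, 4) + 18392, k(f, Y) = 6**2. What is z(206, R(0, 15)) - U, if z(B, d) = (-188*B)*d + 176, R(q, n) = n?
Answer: -599172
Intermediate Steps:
z(B, d) = 176 - 188*B*d (z(B, d) = -188*B*d + 176 = 176 - 188*B*d)
k(f, Y) = 36
U = 18428 (U = 36 + 18392 = 18428)
z(206, R(0, 15)) - U = (176 - 188*206*15) - 1*18428 = (176 - 580920) - 18428 = -580744 - 18428 = -599172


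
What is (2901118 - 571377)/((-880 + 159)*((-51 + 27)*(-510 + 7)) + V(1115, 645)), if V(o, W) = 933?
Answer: -2329741/8702979 ≈ -0.26769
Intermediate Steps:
(2901118 - 571377)/((-880 + 159)*((-51 + 27)*(-510 + 7)) + V(1115, 645)) = (2901118 - 571377)/((-880 + 159)*((-51 + 27)*(-510 + 7)) + 933) = 2329741/(-(-17304)*(-503) + 933) = 2329741/(-721*12072 + 933) = 2329741/(-8703912 + 933) = 2329741/(-8702979) = 2329741*(-1/8702979) = -2329741/8702979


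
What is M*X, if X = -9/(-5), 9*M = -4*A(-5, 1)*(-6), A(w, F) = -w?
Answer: 24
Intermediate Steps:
M = 40/3 (M = (-(-4)*(-5)*(-6))/9 = (-4*5*(-6))/9 = (-20*(-6))/9 = (⅑)*120 = 40/3 ≈ 13.333)
X = 9/5 (X = -9*(-1)/5 = -1*(-9/5) = 9/5 ≈ 1.8000)
M*X = (40/3)*(9/5) = 24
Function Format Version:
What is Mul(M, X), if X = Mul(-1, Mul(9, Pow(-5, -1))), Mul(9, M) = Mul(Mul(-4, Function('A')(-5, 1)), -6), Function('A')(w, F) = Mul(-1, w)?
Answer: 24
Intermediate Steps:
M = Rational(40, 3) (M = Mul(Rational(1, 9), Mul(Mul(-4, Mul(-1, -5)), -6)) = Mul(Rational(1, 9), Mul(Mul(-4, 5), -6)) = Mul(Rational(1, 9), Mul(-20, -6)) = Mul(Rational(1, 9), 120) = Rational(40, 3) ≈ 13.333)
X = Rational(9, 5) (X = Mul(-1, Mul(9, Rational(-1, 5))) = Mul(-1, Rational(-9, 5)) = Rational(9, 5) ≈ 1.8000)
Mul(M, X) = Mul(Rational(40, 3), Rational(9, 5)) = 24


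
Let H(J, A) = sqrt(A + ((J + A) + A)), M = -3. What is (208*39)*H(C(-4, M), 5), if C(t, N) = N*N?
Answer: 16224*sqrt(6) ≈ 39741.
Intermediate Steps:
C(t, N) = N**2
H(J, A) = sqrt(J + 3*A) (H(J, A) = sqrt(A + ((A + J) + A)) = sqrt(A + (J + 2*A)) = sqrt(J + 3*A))
(208*39)*H(C(-4, M), 5) = (208*39)*sqrt((-3)**2 + 3*5) = 8112*sqrt(9 + 15) = 8112*sqrt(24) = 8112*(2*sqrt(6)) = 16224*sqrt(6)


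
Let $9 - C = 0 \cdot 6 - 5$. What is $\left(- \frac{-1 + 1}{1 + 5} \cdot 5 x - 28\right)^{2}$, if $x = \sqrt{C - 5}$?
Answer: $784$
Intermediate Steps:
$C = 14$ ($C = 9 - \left(0 \cdot 6 - 5\right) = 9 - \left(0 - 5\right) = 9 - -5 = 9 + 5 = 14$)
$x = 3$ ($x = \sqrt{14 - 5} = \sqrt{9} = 3$)
$\left(- \frac{-1 + 1}{1 + 5} \cdot 5 x - 28\right)^{2} = \left(- \frac{-1 + 1}{1 + 5} \cdot 5 \cdot 3 - 28\right)^{2} = \left(- \frac{0}{6} \cdot 5 \cdot 3 - 28\right)^{2} = \left(\left(-1\right) 0 \cdot 5 \cdot 3 - 28\right)^{2} = \left(0 \cdot 5 \cdot 3 - 28\right)^{2} = \left(0 \cdot 3 - 28\right)^{2} = \left(0 - 28\right)^{2} = \left(-28\right)^{2} = 784$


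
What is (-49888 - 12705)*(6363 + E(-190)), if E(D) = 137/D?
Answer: -75664483969/190 ≈ -3.9823e+8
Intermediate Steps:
(-49888 - 12705)*(6363 + E(-190)) = (-49888 - 12705)*(6363 + 137/(-190)) = -62593*(6363 + 137*(-1/190)) = -62593*(6363 - 137/190) = -62593*1208833/190 = -75664483969/190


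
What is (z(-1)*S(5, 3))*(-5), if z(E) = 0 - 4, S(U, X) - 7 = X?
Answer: 200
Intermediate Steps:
S(U, X) = 7 + X
z(E) = -4
(z(-1)*S(5, 3))*(-5) = -4*(7 + 3)*(-5) = -4*10*(-5) = -40*(-5) = 200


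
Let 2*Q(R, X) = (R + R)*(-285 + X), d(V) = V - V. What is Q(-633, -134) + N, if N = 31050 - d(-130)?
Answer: 296277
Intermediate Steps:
d(V) = 0
Q(R, X) = R*(-285 + X) (Q(R, X) = ((R + R)*(-285 + X))/2 = ((2*R)*(-285 + X))/2 = (2*R*(-285 + X))/2 = R*(-285 + X))
N = 31050 (N = 31050 - 1*0 = 31050 + 0 = 31050)
Q(-633, -134) + N = -633*(-285 - 134) + 31050 = -633*(-419) + 31050 = 265227 + 31050 = 296277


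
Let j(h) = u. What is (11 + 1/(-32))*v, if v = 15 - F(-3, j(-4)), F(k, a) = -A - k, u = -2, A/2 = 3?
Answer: 3159/16 ≈ 197.44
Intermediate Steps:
A = 6 (A = 2*3 = 6)
j(h) = -2
F(k, a) = -6 - k (F(k, a) = -1*6 - k = -6 - k)
v = 18 (v = 15 - (-6 - 1*(-3)) = 15 - (-6 + 3) = 15 - 1*(-3) = 15 + 3 = 18)
(11 + 1/(-32))*v = (11 + 1/(-32))*18 = (11 - 1/32)*18 = (351/32)*18 = 3159/16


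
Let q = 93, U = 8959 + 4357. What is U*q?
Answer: 1238388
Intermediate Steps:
U = 13316
U*q = 13316*93 = 1238388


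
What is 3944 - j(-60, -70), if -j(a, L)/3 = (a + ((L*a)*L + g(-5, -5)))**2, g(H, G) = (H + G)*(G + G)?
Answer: 259237448744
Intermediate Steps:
g(H, G) = 2*G*(G + H) (g(H, G) = (G + H)*(2*G) = 2*G*(G + H))
j(a, L) = -3*(100 + a + a*L**2)**2 (j(a, L) = -3*(a + ((L*a)*L + 2*(-5)*(-5 - 5)))**2 = -3*(a + (a*L**2 + 2*(-5)*(-10)))**2 = -3*(a + (a*L**2 + 100))**2 = -3*(a + (100 + a*L**2))**2 = -3*(100 + a + a*L**2)**2)
3944 - j(-60, -70) = 3944 - (-3)*(100 - 60 - 60*(-70)**2)**2 = 3944 - (-3)*(100 - 60 - 60*4900)**2 = 3944 - (-3)*(100 - 60 - 294000)**2 = 3944 - (-3)*(-293960)**2 = 3944 - (-3)*86412481600 = 3944 - 1*(-259237444800) = 3944 + 259237444800 = 259237448744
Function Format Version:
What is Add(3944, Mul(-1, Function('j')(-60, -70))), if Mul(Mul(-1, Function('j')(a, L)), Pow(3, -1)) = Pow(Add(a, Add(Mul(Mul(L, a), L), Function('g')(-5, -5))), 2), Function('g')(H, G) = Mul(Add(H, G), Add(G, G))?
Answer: 259237448744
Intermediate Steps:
Function('g')(H, G) = Mul(2, G, Add(G, H)) (Function('g')(H, G) = Mul(Add(G, H), Mul(2, G)) = Mul(2, G, Add(G, H)))
Function('j')(a, L) = Mul(-3, Pow(Add(100, a, Mul(a, Pow(L, 2))), 2)) (Function('j')(a, L) = Mul(-3, Pow(Add(a, Add(Mul(Mul(L, a), L), Mul(2, -5, Add(-5, -5)))), 2)) = Mul(-3, Pow(Add(a, Add(Mul(a, Pow(L, 2)), Mul(2, -5, -10))), 2)) = Mul(-3, Pow(Add(a, Add(Mul(a, Pow(L, 2)), 100)), 2)) = Mul(-3, Pow(Add(a, Add(100, Mul(a, Pow(L, 2)))), 2)) = Mul(-3, Pow(Add(100, a, Mul(a, Pow(L, 2))), 2)))
Add(3944, Mul(-1, Function('j')(-60, -70))) = Add(3944, Mul(-1, Mul(-3, Pow(Add(100, -60, Mul(-60, Pow(-70, 2))), 2)))) = Add(3944, Mul(-1, Mul(-3, Pow(Add(100, -60, Mul(-60, 4900)), 2)))) = Add(3944, Mul(-1, Mul(-3, Pow(Add(100, -60, -294000), 2)))) = Add(3944, Mul(-1, Mul(-3, Pow(-293960, 2)))) = Add(3944, Mul(-1, Mul(-3, 86412481600))) = Add(3944, Mul(-1, -259237444800)) = Add(3944, 259237444800) = 259237448744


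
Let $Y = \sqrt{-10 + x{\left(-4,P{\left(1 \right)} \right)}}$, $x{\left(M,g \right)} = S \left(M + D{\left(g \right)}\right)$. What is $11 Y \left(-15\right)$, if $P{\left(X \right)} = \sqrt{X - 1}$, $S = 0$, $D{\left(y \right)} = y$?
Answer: $- 165 i \sqrt{10} \approx - 521.78 i$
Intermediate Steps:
$P{\left(X \right)} = \sqrt{-1 + X}$
$x{\left(M,g \right)} = 0$ ($x{\left(M,g \right)} = 0 \left(M + g\right) = 0$)
$Y = i \sqrt{10}$ ($Y = \sqrt{-10 + 0} = \sqrt{-10} = i \sqrt{10} \approx 3.1623 i$)
$11 Y \left(-15\right) = 11 i \sqrt{10} \left(-15\right) = - 165 i \sqrt{10}$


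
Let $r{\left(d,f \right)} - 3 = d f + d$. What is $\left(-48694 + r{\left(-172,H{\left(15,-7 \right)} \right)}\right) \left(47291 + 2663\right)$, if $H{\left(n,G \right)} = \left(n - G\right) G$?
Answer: $-1117720750$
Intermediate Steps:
$H{\left(n,G \right)} = G \left(n - G\right)$
$r{\left(d,f \right)} = 3 + d + d f$ ($r{\left(d,f \right)} = 3 + \left(d f + d\right) = 3 + \left(d + d f\right) = 3 + d + d f$)
$\left(-48694 + r{\left(-172,H{\left(15,-7 \right)} \right)}\right) \left(47291 + 2663\right) = \left(-48694 - \left(169 + 172 \left(-7\right) \left(15 - -7\right)\right)\right) \left(47291 + 2663\right) = \left(-48694 - \left(169 + 172 \left(-7\right) \left(15 + 7\right)\right)\right) 49954 = \left(-48694 - \left(169 + 172 \left(-7\right) 22\right)\right) 49954 = \left(-48694 - -26319\right) 49954 = \left(-48694 + \left(3 - 172 + 26488\right)\right) 49954 = \left(-48694 + 26319\right) 49954 = \left(-22375\right) 49954 = -1117720750$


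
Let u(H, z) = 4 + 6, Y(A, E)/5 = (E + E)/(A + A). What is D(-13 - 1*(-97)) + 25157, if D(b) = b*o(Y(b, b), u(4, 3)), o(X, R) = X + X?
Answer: 25997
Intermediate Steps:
Y(A, E) = 5*E/A (Y(A, E) = 5*((E + E)/(A + A)) = 5*((2*E)/((2*A))) = 5*((2*E)*(1/(2*A))) = 5*(E/A) = 5*E/A)
u(H, z) = 10
o(X, R) = 2*X
D(b) = 10*b (D(b) = b*(2*(5*b/b)) = b*(2*5) = b*10 = 10*b)
D(-13 - 1*(-97)) + 25157 = 10*(-13 - 1*(-97)) + 25157 = 10*(-13 + 97) + 25157 = 10*84 + 25157 = 840 + 25157 = 25997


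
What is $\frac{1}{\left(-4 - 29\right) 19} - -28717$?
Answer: $\frac{18005558}{627} \approx 28717.0$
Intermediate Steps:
$\frac{1}{\left(-4 - 29\right) 19} - -28717 = \frac{1}{\left(-33\right) 19} + 28717 = \frac{1}{-627} + 28717 = - \frac{1}{627} + 28717 = \frac{18005558}{627}$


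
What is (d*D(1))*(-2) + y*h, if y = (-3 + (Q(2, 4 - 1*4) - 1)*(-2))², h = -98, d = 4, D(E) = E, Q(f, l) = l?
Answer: -106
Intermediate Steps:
y = 1 (y = (-3 + ((4 - 1*4) - 1)*(-2))² = (-3 + ((4 - 4) - 1)*(-2))² = (-3 + (0 - 1)*(-2))² = (-3 - 1*(-2))² = (-3 + 2)² = (-1)² = 1)
(d*D(1))*(-2) + y*h = (4*1)*(-2) + 1*(-98) = 4*(-2) - 98 = -8 - 98 = -106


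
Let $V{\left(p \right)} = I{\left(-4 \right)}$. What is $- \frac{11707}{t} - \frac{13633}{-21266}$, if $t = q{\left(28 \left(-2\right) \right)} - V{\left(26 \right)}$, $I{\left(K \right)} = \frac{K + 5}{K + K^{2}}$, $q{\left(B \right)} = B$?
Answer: $\frac{2996707753}{14312018} \approx 209.38$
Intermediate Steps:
$I{\left(K \right)} = \frac{5 + K}{K + K^{2}}$
$V{\left(p \right)} = \frac{1}{12}$ ($V{\left(p \right)} = \frac{5 - 4}{\left(-4\right) \left(1 - 4\right)} = \left(- \frac{1}{4}\right) \frac{1}{-3} \cdot 1 = \left(- \frac{1}{4}\right) \left(- \frac{1}{3}\right) 1 = \frac{1}{12}$)
$t = - \frac{673}{12}$ ($t = 28 \left(-2\right) - \frac{1}{12} = -56 - \frac{1}{12} = - \frac{673}{12} \approx -56.083$)
$- \frac{11707}{t} - \frac{13633}{-21266} = - \frac{11707}{- \frac{673}{12}} - \frac{13633}{-21266} = \left(-11707\right) \left(- \frac{12}{673}\right) - - \frac{13633}{21266} = \frac{140484}{673} + \frac{13633}{21266} = \frac{2996707753}{14312018}$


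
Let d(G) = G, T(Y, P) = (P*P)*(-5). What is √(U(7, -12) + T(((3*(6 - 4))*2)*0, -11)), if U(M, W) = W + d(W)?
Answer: I*√629 ≈ 25.08*I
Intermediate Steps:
T(Y, P) = -5*P² (T(Y, P) = P²*(-5) = -5*P²)
U(M, W) = 2*W (U(M, W) = W + W = 2*W)
√(U(7, -12) + T(((3*(6 - 4))*2)*0, -11)) = √(2*(-12) - 5*(-11)²) = √(-24 - 5*121) = √(-24 - 605) = √(-629) = I*√629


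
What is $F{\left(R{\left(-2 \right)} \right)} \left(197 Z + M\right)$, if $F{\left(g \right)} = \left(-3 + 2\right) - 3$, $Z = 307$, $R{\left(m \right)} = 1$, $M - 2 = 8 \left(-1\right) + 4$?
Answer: $-241908$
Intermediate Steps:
$M = -2$ ($M = 2 + \left(8 \left(-1\right) + 4\right) = 2 + \left(-8 + 4\right) = 2 - 4 = -2$)
$F{\left(g \right)} = -4$ ($F{\left(g \right)} = -1 - 3 = -4$)
$F{\left(R{\left(-2 \right)} \right)} \left(197 Z + M\right) = - 4 \left(197 \cdot 307 - 2\right) = - 4 \left(60479 - 2\right) = \left(-4\right) 60477 = -241908$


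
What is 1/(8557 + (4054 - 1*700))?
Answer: 1/11911 ≈ 8.3956e-5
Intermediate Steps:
1/(8557 + (4054 - 1*700)) = 1/(8557 + (4054 - 700)) = 1/(8557 + 3354) = 1/11911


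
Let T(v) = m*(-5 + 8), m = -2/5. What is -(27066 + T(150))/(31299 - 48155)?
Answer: 4833/3010 ≈ 1.6056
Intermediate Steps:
m = -⅖ (m = -2*⅕ = -⅖ ≈ -0.40000)
T(v) = -6/5 (T(v) = -2*(-5 + 8)/5 = -⅖*3 = -6/5)
-(27066 + T(150))/(31299 - 48155) = -(27066 - 6/5)/(31299 - 48155) = -135324/(5*(-16856)) = -135324*(-1)/(5*16856) = -1*(-4833/3010) = 4833/3010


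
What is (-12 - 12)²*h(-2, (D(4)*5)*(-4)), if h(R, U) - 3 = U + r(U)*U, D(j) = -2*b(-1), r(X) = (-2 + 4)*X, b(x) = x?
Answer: 1821888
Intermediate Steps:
r(X) = 2*X
D(j) = 2 (D(j) = -2*(-1) = 2)
h(R, U) = 3 + U + 2*U² (h(R, U) = 3 + (U + (2*U)*U) = 3 + (U + 2*U²) = 3 + U + 2*U²)
(-12 - 12)²*h(-2, (D(4)*5)*(-4)) = (-12 - 12)²*(3 + (2*5)*(-4) + 2*((2*5)*(-4))²) = (-24)²*(3 + 10*(-4) + 2*(10*(-4))²) = 576*(3 - 40 + 2*(-40)²) = 576*(3 - 40 + 2*1600) = 576*(3 - 40 + 3200) = 576*3163 = 1821888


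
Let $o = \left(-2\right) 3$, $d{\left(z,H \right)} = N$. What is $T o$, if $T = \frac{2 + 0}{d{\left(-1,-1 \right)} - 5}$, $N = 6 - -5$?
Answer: $-2$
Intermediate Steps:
$N = 11$ ($N = 6 + 5 = 11$)
$d{\left(z,H \right)} = 11$
$T = \frac{1}{3}$ ($T = \frac{2 + 0}{11 - 5} = \frac{2}{6} = 2 \cdot \frac{1}{6} = \frac{1}{3} \approx 0.33333$)
$o = -6$
$T o = \frac{1}{3} \left(-6\right) = -2$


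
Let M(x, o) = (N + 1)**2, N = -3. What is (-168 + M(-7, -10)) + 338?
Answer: 174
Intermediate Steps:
M(x, o) = 4 (M(x, o) = (-3 + 1)**2 = (-2)**2 = 4)
(-168 + M(-7, -10)) + 338 = (-168 + 4) + 338 = -164 + 338 = 174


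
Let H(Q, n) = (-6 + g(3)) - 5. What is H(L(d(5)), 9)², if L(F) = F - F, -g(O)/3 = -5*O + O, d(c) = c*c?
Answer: 625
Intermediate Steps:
d(c) = c²
g(O) = 12*O (g(O) = -3*(-5*O + O) = -(-12)*O = 12*O)
L(F) = 0
H(Q, n) = 25 (H(Q, n) = (-6 + 12*3) - 5 = (-6 + 36) - 5 = 30 - 5 = 25)
H(L(d(5)), 9)² = 25² = 625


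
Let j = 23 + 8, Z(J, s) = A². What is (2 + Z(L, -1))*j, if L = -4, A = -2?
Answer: 186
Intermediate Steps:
Z(J, s) = 4 (Z(J, s) = (-2)² = 4)
j = 31
(2 + Z(L, -1))*j = (2 + 4)*31 = 6*31 = 186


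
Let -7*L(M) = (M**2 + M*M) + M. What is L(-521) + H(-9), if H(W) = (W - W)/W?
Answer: -542361/7 ≈ -77480.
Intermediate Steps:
L(M) = -2*M**2/7 - M/7 (L(M) = -((M**2 + M*M) + M)/7 = -((M**2 + M**2) + M)/7 = -(2*M**2 + M)/7 = -(M + 2*M**2)/7 = -2*M**2/7 - M/7)
H(W) = 0 (H(W) = 0/W = 0)
L(-521) + H(-9) = -1/7*(-521)*(1 + 2*(-521)) + 0 = -1/7*(-521)*(1 - 1042) + 0 = -1/7*(-521)*(-1041) + 0 = -542361/7 + 0 = -542361/7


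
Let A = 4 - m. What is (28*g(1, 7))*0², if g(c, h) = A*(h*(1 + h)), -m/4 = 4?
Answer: 0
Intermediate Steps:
m = -16 (m = -4*4 = -16)
A = 20 (A = 4 - 1*(-16) = 4 + 16 = 20)
g(c, h) = 20*h*(1 + h) (g(c, h) = 20*(h*(1 + h)) = 20*h*(1 + h))
(28*g(1, 7))*0² = (28*(20*7*(1 + 7)))*0² = (28*(20*7*8))*0 = (28*1120)*0 = 31360*0 = 0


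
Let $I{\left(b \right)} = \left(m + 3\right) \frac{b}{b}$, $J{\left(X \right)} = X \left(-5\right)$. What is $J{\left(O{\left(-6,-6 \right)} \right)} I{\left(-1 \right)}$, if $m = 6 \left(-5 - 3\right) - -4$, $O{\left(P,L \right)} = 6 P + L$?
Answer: $-8610$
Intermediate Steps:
$O{\left(P,L \right)} = L + 6 P$
$m = -44$ ($m = 6 \left(-8\right) + 4 = -48 + 4 = -44$)
$J{\left(X \right)} = - 5 X$
$I{\left(b \right)} = -41$ ($I{\left(b \right)} = \left(-44 + 3\right) \frac{b}{b} = \left(-41\right) 1 = -41$)
$J{\left(O{\left(-6,-6 \right)} \right)} I{\left(-1 \right)} = - 5 \left(-6 + 6 \left(-6\right)\right) \left(-41\right) = - 5 \left(-6 - 36\right) \left(-41\right) = \left(-5\right) \left(-42\right) \left(-41\right) = 210 \left(-41\right) = -8610$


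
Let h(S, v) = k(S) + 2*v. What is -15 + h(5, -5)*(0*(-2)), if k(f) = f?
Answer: -15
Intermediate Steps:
h(S, v) = S + 2*v
-15 + h(5, -5)*(0*(-2)) = -15 + (5 + 2*(-5))*(0*(-2)) = -15 + (5 - 10)*0 = -15 - 5*0 = -15 + 0 = -15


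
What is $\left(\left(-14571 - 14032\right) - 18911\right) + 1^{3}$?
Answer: $-47513$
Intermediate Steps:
$\left(\left(-14571 - 14032\right) - 18911\right) + 1^{3} = \left(\left(-14571 - 14032\right) - 18911\right) + 1 = \left(-28603 - 18911\right) + 1 = -47514 + 1 = -47513$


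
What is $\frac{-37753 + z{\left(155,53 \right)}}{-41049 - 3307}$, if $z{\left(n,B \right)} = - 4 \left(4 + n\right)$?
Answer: $\frac{2953}{3412} \approx 0.86547$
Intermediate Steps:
$z{\left(n,B \right)} = -16 - 4 n$
$\frac{-37753 + z{\left(155,53 \right)}}{-41049 - 3307} = \frac{-37753 - 636}{-41049 - 3307} = \frac{-37753 - 636}{-44356} = \left(-37753 - 636\right) \left(- \frac{1}{44356}\right) = \left(-38389\right) \left(- \frac{1}{44356}\right) = \frac{2953}{3412}$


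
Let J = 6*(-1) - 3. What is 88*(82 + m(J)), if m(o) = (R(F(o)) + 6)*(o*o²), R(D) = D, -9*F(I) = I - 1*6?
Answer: -484616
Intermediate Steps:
J = -9 (J = -6 - 3 = -9)
F(I) = ⅔ - I/9 (F(I) = -(I - 1*6)/9 = -(I - 6)/9 = -(-6 + I)/9 = ⅔ - I/9)
m(o) = o³*(20/3 - o/9) (m(o) = ((⅔ - o/9) + 6)*(o*o²) = (20/3 - o/9)*o³ = o³*(20/3 - o/9))
88*(82 + m(J)) = 88*(82 + (⅑)*(-9)³*(60 - 1*(-9))) = 88*(82 + (⅑)*(-729)*(60 + 9)) = 88*(82 + (⅑)*(-729)*69) = 88*(82 - 5589) = 88*(-5507) = -484616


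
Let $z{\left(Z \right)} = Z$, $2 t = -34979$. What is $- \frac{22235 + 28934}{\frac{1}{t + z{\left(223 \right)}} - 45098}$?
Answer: $\frac{1767019077}{1557369236} \approx 1.1346$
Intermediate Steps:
$t = - \frac{34979}{2}$ ($t = \frac{1}{2} \left(-34979\right) = - \frac{34979}{2} \approx -17490.0$)
$- \frac{22235 + 28934}{\frac{1}{t + z{\left(223 \right)}} - 45098} = - \frac{22235 + 28934}{\frac{1}{- \frac{34979}{2} + 223} - 45098} = - \frac{51169}{\frac{1}{- \frac{34533}{2}} - 45098} = - \frac{51169}{- \frac{2}{34533} - 45098} = - \frac{51169}{- \frac{1557369236}{34533}} = - \frac{51169 \left(-34533\right)}{1557369236} = \left(-1\right) \left(- \frac{1767019077}{1557369236}\right) = \frac{1767019077}{1557369236}$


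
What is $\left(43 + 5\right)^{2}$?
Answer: $2304$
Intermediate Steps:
$\left(43 + 5\right)^{2} = 48^{2} = 2304$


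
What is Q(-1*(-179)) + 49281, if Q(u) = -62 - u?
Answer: 49040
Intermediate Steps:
Q(-1*(-179)) + 49281 = (-62 - (-1)*(-179)) + 49281 = (-62 - 1*179) + 49281 = (-62 - 179) + 49281 = -241 + 49281 = 49040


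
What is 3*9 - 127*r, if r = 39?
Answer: -4926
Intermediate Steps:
3*9 - 127*r = 3*9 - 127*39 = 27 - 4953 = -4926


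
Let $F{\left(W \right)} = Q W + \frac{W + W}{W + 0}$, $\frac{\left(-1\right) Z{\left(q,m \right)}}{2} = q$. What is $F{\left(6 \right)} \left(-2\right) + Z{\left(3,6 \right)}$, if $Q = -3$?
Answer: $26$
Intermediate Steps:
$Z{\left(q,m \right)} = - 2 q$
$F{\left(W \right)} = 2 - 3 W$ ($F{\left(W \right)} = - 3 W + \frac{W + W}{W + 0} = - 3 W + \frac{2 W}{W} = - 3 W + 2 = 2 - 3 W$)
$F{\left(6 \right)} \left(-2\right) + Z{\left(3,6 \right)} = \left(2 - 18\right) \left(-2\right) - 6 = \left(-16\right) \left(-2\right) - 6 = 32 - 6 = 26$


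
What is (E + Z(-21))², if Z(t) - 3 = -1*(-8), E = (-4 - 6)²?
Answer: 12321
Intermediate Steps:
E = 100 (E = (-10)² = 100)
Z(t) = 11 (Z(t) = 3 - 1*(-8) = 3 + 8 = 11)
(E + Z(-21))² = (100 + 11)² = 111² = 12321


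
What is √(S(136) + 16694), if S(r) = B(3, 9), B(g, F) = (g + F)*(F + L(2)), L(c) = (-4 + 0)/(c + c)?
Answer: √16790 ≈ 129.58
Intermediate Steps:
L(c) = -2/c (L(c) = -4*1/(2*c) = -2/c)
B(g, F) = (-1 + F)*(F + g) (B(g, F) = (g + F)*(F - 2/2) = (F + g)*(F - 2*½) = (F + g)*(F - 1) = (F + g)*(-1 + F) = (-1 + F)*(F + g))
S(r) = 96 (S(r) = 9² - 1*9 - 1*3 + 9*3 = 81 - 9 - 3 + 27 = 96)
√(S(136) + 16694) = √(96 + 16694) = √16790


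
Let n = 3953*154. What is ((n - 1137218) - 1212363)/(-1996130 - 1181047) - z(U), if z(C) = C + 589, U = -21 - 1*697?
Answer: 137198884/1059059 ≈ 129.55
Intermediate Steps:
U = -718 (U = -21 - 697 = -718)
z(C) = 589 + C
n = 608762
((n - 1137218) - 1212363)/(-1996130 - 1181047) - z(U) = ((608762 - 1137218) - 1212363)/(-1996130 - 1181047) - (589 - 718) = (-528456 - 1212363)/(-3177177) - 1*(-129) = -1740819*(-1/3177177) + 129 = 580273/1059059 + 129 = 137198884/1059059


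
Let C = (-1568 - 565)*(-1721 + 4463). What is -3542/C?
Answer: 1771/2924343 ≈ 0.00060561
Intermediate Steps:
C = -5848686 (C = -2133*2742 = -5848686)
-3542/C = -3542/(-5848686) = -3542*(-1/5848686) = 1771/2924343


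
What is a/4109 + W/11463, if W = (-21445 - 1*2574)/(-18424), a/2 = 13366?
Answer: 806535006065/123971061144 ≈ 6.5058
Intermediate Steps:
a = 26732 (a = 2*13366 = 26732)
W = 24019/18424 (W = (-21445 - 2574)*(-1/18424) = -24019*(-1/18424) = 24019/18424 ≈ 1.3037)
a/4109 + W/11463 = 26732/4109 + (24019/18424)/11463 = 26732*(1/4109) + (24019/18424)*(1/11463) = 26732/4109 + 24019/211194312 = 806535006065/123971061144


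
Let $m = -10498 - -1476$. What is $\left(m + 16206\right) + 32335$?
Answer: $39519$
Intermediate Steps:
$m = -9022$ ($m = -10498 + 1476 = -9022$)
$\left(m + 16206\right) + 32335 = \left(-9022 + 16206\right) + 32335 = 7184 + 32335 = 39519$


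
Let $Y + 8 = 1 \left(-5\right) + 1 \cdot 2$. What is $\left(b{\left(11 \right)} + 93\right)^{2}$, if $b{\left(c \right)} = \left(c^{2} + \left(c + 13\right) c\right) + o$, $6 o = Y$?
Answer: $\frac{8162449}{36} \approx 2.2673 \cdot 10^{5}$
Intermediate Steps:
$Y = -11$ ($Y = -8 + \left(1 \left(-5\right) + 1 \cdot 2\right) = -8 + \left(-5 + 2\right) = -8 - 3 = -11$)
$o = - \frac{11}{6}$ ($o = \frac{1}{6} \left(-11\right) = - \frac{11}{6} \approx -1.8333$)
$b{\left(c \right)} = - \frac{11}{6} + c^{2} + c \left(13 + c\right)$ ($b{\left(c \right)} = \left(c^{2} + \left(c + 13\right) c\right) - \frac{11}{6} = \left(c^{2} + \left(13 + c\right) c\right) - \frac{11}{6} = \left(c^{2} + c \left(13 + c\right)\right) - \frac{11}{6} = - \frac{11}{6} + c^{2} + c \left(13 + c\right)$)
$\left(b{\left(11 \right)} + 93\right)^{2} = \left(\left(- \frac{11}{6} + 2 \cdot 11^{2} + 13 \cdot 11\right) + 93\right)^{2} = \left(\left(- \frac{11}{6} + 2 \cdot 121 + 143\right) + 93\right)^{2} = \left(\left(- \frac{11}{6} + 242 + 143\right) + 93\right)^{2} = \left(\frac{2299}{6} + 93\right)^{2} = \left(\frac{2857}{6}\right)^{2} = \frac{8162449}{36}$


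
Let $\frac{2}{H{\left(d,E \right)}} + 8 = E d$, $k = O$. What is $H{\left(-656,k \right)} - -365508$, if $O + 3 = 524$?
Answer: $\frac{62462393135}{170892} \approx 3.6551 \cdot 10^{5}$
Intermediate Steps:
$O = 521$ ($O = -3 + 524 = 521$)
$k = 521$
$H{\left(d,E \right)} = \frac{2}{-8 + E d}$
$H{\left(-656,k \right)} - -365508 = \frac{2}{-8 + 521 \left(-656\right)} - -365508 = \frac{2}{-8 - 341776} + 365508 = \frac{2}{-341784} + 365508 = 2 \left(- \frac{1}{341784}\right) + 365508 = - \frac{1}{170892} + 365508 = \frac{62462393135}{170892}$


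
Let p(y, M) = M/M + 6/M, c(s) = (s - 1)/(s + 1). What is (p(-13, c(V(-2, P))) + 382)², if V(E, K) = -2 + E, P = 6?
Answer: 3736489/25 ≈ 1.4946e+5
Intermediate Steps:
c(s) = (-1 + s)/(1 + s)
p(y, M) = 1 + 6/M
(p(-13, c(V(-2, P))) + 382)² = ((6 + (-1 + (-2 - 2))/(1 + (-2 - 2)))/(((-1 + (-2 - 2))/(1 + (-2 - 2)))) + 382)² = ((6 + (-1 - 4)/(1 - 4))/(((-1 - 4)/(1 - 4))) + 382)² = ((6 - 5/(-3))/((-5/(-3))) + 382)² = ((6 - ⅓*(-5))/((-⅓*(-5))) + 382)² = ((6 + 5/3)/(5/3) + 382)² = ((⅗)*(23/3) + 382)² = (23/5 + 382)² = (1933/5)² = 3736489/25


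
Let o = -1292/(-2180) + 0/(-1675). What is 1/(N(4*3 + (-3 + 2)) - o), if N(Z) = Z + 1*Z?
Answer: 545/11667 ≈ 0.046713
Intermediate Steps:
N(Z) = 2*Z (N(Z) = Z + Z = 2*Z)
o = 323/545 (o = -1292*(-1/2180) + 0*(-1/1675) = 323/545 + 0 = 323/545 ≈ 0.59266)
1/(N(4*3 + (-3 + 2)) - o) = 1/(2*(4*3 + (-3 + 2)) - 1*323/545) = 1/(2*(12 - 1) - 323/545) = 1/(2*11 - 323/545) = 1/(22 - 323/545) = 1/(11667/545) = 545/11667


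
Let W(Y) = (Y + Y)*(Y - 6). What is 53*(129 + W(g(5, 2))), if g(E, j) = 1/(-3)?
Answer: 63547/9 ≈ 7060.8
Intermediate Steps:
g(E, j) = -⅓
W(Y) = 2*Y*(-6 + Y) (W(Y) = (2*Y)*(-6 + Y) = 2*Y*(-6 + Y))
53*(129 + W(g(5, 2))) = 53*(129 + 2*(-⅓)*(-6 - ⅓)) = 53*(129 + 2*(-⅓)*(-19/3)) = 53*(129 + 38/9) = 53*(1199/9) = 63547/9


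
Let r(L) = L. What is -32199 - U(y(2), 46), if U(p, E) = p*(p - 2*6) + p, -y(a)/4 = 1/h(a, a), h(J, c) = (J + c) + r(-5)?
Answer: -32171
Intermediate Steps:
h(J, c) = -5 + J + c (h(J, c) = (J + c) - 5 = -5 + J + c)
y(a) = -4/(-5 + 2*a) (y(a) = -4/(-5 + a + a) = -4/(-5 + 2*a))
U(p, E) = p + p*(-12 + p) (U(p, E) = p*(p - 12) + p = p*(-12 + p) + p = p + p*(-12 + p))
-32199 - U(y(2), 46) = -32199 - (-4/(-5 + 2*2))*(-11 - 4/(-5 + 2*2)) = -32199 - (-4/(-5 + 4))*(-11 - 4/(-5 + 4)) = -32199 - (-4/(-1))*(-11 - 4/(-1)) = -32199 - (-4*(-1))*(-11 - 4*(-1)) = -32199 - 4*(-11 + 4) = -32199 - 4*(-7) = -32199 - 1*(-28) = -32199 + 28 = -32171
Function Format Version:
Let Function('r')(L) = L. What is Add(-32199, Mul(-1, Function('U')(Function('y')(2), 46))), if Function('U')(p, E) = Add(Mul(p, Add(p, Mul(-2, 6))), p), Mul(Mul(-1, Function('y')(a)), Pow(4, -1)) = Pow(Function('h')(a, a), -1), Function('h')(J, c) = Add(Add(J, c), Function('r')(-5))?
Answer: -32171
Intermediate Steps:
Function('h')(J, c) = Add(-5, J, c) (Function('h')(J, c) = Add(Add(J, c), -5) = Add(-5, J, c))
Function('y')(a) = Mul(-4, Pow(Add(-5, Mul(2, a)), -1)) (Function('y')(a) = Mul(-4, Pow(Add(-5, a, a), -1)) = Mul(-4, Pow(Add(-5, Mul(2, a)), -1)))
Function('U')(p, E) = Add(p, Mul(p, Add(-12, p))) (Function('U')(p, E) = Add(Mul(p, Add(p, -12)), p) = Add(Mul(p, Add(-12, p)), p) = Add(p, Mul(p, Add(-12, p))))
Add(-32199, Mul(-1, Function('U')(Function('y')(2), 46))) = Add(-32199, Mul(-1, Mul(Mul(-4, Pow(Add(-5, Mul(2, 2)), -1)), Add(-11, Mul(-4, Pow(Add(-5, Mul(2, 2)), -1)))))) = Add(-32199, Mul(-1, Mul(Mul(-4, Pow(Add(-5, 4), -1)), Add(-11, Mul(-4, Pow(Add(-5, 4), -1)))))) = Add(-32199, Mul(-1, Mul(Mul(-4, Pow(-1, -1)), Add(-11, Mul(-4, Pow(-1, -1)))))) = Add(-32199, Mul(-1, Mul(Mul(-4, -1), Add(-11, Mul(-4, -1))))) = Add(-32199, Mul(-1, Mul(4, Add(-11, 4)))) = Add(-32199, Mul(-1, Mul(4, -7))) = Add(-32199, Mul(-1, -28)) = Add(-32199, 28) = -32171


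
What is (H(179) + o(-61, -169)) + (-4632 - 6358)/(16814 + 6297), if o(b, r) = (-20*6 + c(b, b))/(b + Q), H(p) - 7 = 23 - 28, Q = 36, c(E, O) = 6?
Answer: 3515454/577775 ≈ 6.0845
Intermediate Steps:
H(p) = 2 (H(p) = 7 + (23 - 28) = 7 - 5 = 2)
o(b, r) = -114/(36 + b) (o(b, r) = (-20*6 + 6)/(b + 36) = (-120 + 6)/(36 + b) = -114/(36 + b))
(H(179) + o(-61, -169)) + (-4632 - 6358)/(16814 + 6297) = (2 - 114/(36 - 61)) + (-4632 - 6358)/(16814 + 6297) = (2 - 114/(-25)) - 10990/23111 = (2 - 114*(-1/25)) - 10990*1/23111 = (2 + 114/25) - 10990/23111 = 164/25 - 10990/23111 = 3515454/577775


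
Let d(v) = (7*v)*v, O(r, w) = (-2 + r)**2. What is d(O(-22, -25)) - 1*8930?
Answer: 2313502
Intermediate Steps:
d(v) = 7*v**2
d(O(-22, -25)) - 1*8930 = 7*((-2 - 22)**2)**2 - 1*8930 = 7*((-24)**2)**2 - 8930 = 7*576**2 - 8930 = 7*331776 - 8930 = 2322432 - 8930 = 2313502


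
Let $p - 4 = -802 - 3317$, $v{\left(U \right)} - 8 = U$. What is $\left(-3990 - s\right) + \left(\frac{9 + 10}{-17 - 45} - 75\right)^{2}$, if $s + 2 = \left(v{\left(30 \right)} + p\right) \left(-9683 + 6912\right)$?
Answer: $- \frac{43420609059}{3844} \approx -1.1296 \cdot 10^{7}$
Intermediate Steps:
$v{\left(U \right)} = 8 + U$
$p = -4115$ ($p = 4 - 4119 = -4115$)
$s = 11297365$ ($s = -2 + \left(\left(8 + 30\right) - 4115\right) \left(-9683 + 6912\right) = -2 + \left(38 - 4115\right) \left(-2771\right) = -2 - -11297367 = -2 + 11297367 = 11297365$)
$\left(-3990 - s\right) + \left(\frac{9 + 10}{-17 - 45} - 75\right)^{2} = \left(-3990 - 11297365\right) + \left(\frac{9 + 10}{-17 - 45} - 75\right)^{2} = \left(-3990 - 11297365\right) + \left(\frac{19}{-62} - 75\right)^{2} = -11301355 + \left(19 \left(- \frac{1}{62}\right) - 75\right)^{2} = -11301355 + \left(- \frac{19}{62} - 75\right)^{2} = -11301355 + \left(- \frac{4669}{62}\right)^{2} = -11301355 + \frac{21799561}{3844} = - \frac{43420609059}{3844}$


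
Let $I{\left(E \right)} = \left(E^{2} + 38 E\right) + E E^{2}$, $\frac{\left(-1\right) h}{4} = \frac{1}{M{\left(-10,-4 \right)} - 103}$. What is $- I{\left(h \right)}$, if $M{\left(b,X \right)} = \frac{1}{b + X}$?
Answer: $- \frac{4435726736}{3004685307} \approx -1.4763$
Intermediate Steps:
$M{\left(b,X \right)} = \frac{1}{X + b}$
$h = \frac{56}{1443}$ ($h = - \frac{4}{\frac{1}{-4 - 10} - 103} = - \frac{4}{\frac{1}{-14} - 103} = - \frac{4}{- \frac{1}{14} - 103} = - \frac{4}{- \frac{1443}{14}} = \left(-4\right) \left(- \frac{14}{1443}\right) = \frac{56}{1443} \approx 0.038808$)
$I{\left(E \right)} = E^{2} + E^{3} + 38 E$ ($I{\left(E \right)} = \left(E^{2} + 38 E\right) + E^{3} = E^{2} + E^{3} + 38 E$)
$- I{\left(h \right)} = - \frac{56 \left(38 + \frac{56}{1443} + \left(\frac{56}{1443}\right)^{2}\right)}{1443} = - \frac{56 \left(38 + \frac{56}{1443} + \frac{3136}{2082249}\right)}{1443} = - \frac{56 \cdot 79209406}{1443 \cdot 2082249} = \left(-1\right) \frac{4435726736}{3004685307} = - \frac{4435726736}{3004685307}$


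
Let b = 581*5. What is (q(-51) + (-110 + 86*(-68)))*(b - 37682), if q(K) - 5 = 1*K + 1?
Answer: 208766331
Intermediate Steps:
b = 2905
q(K) = 6 + K (q(K) = 5 + (1*K + 1) = 5 + (K + 1) = 5 + (1 + K) = 6 + K)
(q(-51) + (-110 + 86*(-68)))*(b - 37682) = ((6 - 51) + (-110 + 86*(-68)))*(2905 - 37682) = (-45 + (-110 - 5848))*(-34777) = (-45 - 5958)*(-34777) = -6003*(-34777) = 208766331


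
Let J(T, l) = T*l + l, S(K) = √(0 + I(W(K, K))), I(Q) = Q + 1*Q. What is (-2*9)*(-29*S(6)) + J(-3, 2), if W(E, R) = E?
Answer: -4 + 1044*√3 ≈ 1804.3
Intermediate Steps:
I(Q) = 2*Q (I(Q) = Q + Q = 2*Q)
S(K) = √2*√K (S(K) = √(0 + 2*K) = √(2*K) = √2*√K)
J(T, l) = l + T*l
(-2*9)*(-29*S(6)) + J(-3, 2) = (-2*9)*(-29*√2*√6) + 2*(1 - 3) = -(-522)*2*√3 + 2*(-2) = -(-1044)*√3 - 4 = 1044*√3 - 4 = -4 + 1044*√3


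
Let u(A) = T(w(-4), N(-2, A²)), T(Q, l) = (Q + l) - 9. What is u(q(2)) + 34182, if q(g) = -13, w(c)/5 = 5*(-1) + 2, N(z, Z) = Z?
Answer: 34327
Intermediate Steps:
w(c) = -15 (w(c) = 5*(5*(-1) + 2) = 5*(-5 + 2) = 5*(-3) = -15)
T(Q, l) = -9 + Q + l
u(A) = -24 + A² (u(A) = -9 - 15 + A² = -24 + A²)
u(q(2)) + 34182 = (-24 + (-13)²) + 34182 = (-24 + 169) + 34182 = 145 + 34182 = 34327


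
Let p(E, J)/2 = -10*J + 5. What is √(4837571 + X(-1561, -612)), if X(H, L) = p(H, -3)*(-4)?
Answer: √4837291 ≈ 2199.4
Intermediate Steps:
p(E, J) = 10 - 20*J (p(E, J) = 2*(-10*J + 5) = 2*(5 - 10*J) = 10 - 20*J)
X(H, L) = -280 (X(H, L) = (10 - 20*(-3))*(-4) = (10 + 60)*(-4) = 70*(-4) = -280)
√(4837571 + X(-1561, -612)) = √(4837571 - 280) = √4837291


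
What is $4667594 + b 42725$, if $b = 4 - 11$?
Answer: $4368519$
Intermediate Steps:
$b = -7$ ($b = 4 - 11 = -7$)
$4667594 + b 42725 = 4667594 - 299075 = 4368519$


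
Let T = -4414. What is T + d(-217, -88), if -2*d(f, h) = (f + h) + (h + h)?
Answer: -8347/2 ≈ -4173.5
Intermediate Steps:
d(f, h) = -3*h/2 - f/2 (d(f, h) = -((f + h) + (h + h))/2 = -((f + h) + 2*h)/2 = -(f + 3*h)/2 = -3*h/2 - f/2)
T + d(-217, -88) = -4414 + (-3/2*(-88) - 1/2*(-217)) = -4414 + (132 + 217/2) = -4414 + 481/2 = -8347/2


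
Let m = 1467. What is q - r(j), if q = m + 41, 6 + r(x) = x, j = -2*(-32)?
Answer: 1450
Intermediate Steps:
j = 64
r(x) = -6 + x
q = 1508 (q = 1467 + 41 = 1508)
q - r(j) = 1508 - (-6 + 64) = 1508 - 1*58 = 1508 - 58 = 1450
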